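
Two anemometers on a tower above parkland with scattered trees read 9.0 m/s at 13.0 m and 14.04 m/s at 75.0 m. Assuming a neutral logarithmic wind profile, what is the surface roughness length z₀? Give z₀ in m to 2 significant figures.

Log law: V(z) ∝ ln(z/z₀). With r = V₁/V₂ = 9.0/14.04 = 0.64103,
r · ln(z₂/z₀) = ln(z₁/z₀) ⇒ ln z₀ = (ln z₁ − r·ln z₂)/(1 − r)
ln z₀ = (2.56495 − 0.64103×4.31749) / 0.35897 = -0.5646
z₀ = exp(-0.5646) = 0.5686 m

z₀ ≈ 0.57 m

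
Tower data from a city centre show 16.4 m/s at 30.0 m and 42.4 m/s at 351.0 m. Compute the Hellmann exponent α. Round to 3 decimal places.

Power law: V₂/V₁ = (z₂/z₁)^α ⇒ α = ln(V₂/V₁) / ln(z₂/z₁)
α = ln(42.4/16.4) / ln(351.0/30.0) = ln(2.5854) / ln(11.7000)
  = 0.94987 / 2.45959 = 0.38619

α ≈ 0.386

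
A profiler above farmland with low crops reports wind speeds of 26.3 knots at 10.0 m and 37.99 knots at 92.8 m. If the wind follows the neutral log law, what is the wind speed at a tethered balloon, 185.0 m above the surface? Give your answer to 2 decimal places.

Log law: V ∝ ln(z/z₀). From the pair, with r = V₁/V₂ = 0.69229,
ln z₀ = (ln z₁ − r·ln z₂)/(1 − r) = (2.3026 − 0.69229×4.5304)/0.30771 = -2.7096 → z₀ = 0.06656 m
V₃ = V₁ · ln(z₃/z₀)/ln(z₁/z₀) = 26.3 × 7.9300/5.0122 = 41.6101 knots

41.61 knots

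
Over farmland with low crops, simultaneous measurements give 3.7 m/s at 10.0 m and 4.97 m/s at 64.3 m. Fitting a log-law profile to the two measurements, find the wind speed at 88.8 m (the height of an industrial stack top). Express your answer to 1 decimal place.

5.2 m/s

Log law: V ∝ ln(z/z₀). From the pair, with r = V₁/V₂ = 0.74447,
ln z₀ = (ln z₁ − r·ln z₂)/(1 − r) = (2.3026 − 0.74447×4.1636)/0.25553 = -3.1192 → z₀ = 0.04419 m
V₃ = V₁ · ln(z₃/z₀)/ln(z₁/z₀) = 3.7 × 7.6055/5.4217 = 5.1903 m/s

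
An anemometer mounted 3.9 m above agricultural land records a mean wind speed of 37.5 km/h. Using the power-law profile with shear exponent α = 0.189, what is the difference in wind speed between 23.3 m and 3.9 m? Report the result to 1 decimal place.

15.1 km/h

Power law: V₂ = V₁ · (z₂/z₁)^α = 37.5 × (5.9744)^0.189 = 52.5715 km/h
ΔV = 52.5715 − 37.5 = 15.0715 km/h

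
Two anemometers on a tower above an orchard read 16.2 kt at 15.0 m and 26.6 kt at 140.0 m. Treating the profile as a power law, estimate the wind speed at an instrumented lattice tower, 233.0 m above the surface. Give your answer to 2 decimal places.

29.79 kt

First find α: α = ln(V₂/V₁)/ln(z₂/z₁) = ln(26.6/16.2)/ln(140.0/15.0) = 0.49590/2.23359 = 0.2220
Extrapolate from 140.0 m to 233.0 m: V₃ = 26.6 × (233.0/140.0)^0.2220 = 26.6 × 1.1197 = 29.7851 kt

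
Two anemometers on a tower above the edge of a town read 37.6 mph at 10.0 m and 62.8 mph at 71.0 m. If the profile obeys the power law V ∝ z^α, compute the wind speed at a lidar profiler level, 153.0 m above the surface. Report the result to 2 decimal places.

First find α: α = ln(V₂/V₁)/ln(z₂/z₁) = ln(62.8/37.6)/ln(71.0/10.0) = 0.51295/1.96009 = 0.2617
Extrapolate from 71.0 m to 153.0 m: V₃ = 62.8 × (153.0/71.0)^0.2617 = 62.8 × 1.2225 = 76.7747 mph

76.77 mph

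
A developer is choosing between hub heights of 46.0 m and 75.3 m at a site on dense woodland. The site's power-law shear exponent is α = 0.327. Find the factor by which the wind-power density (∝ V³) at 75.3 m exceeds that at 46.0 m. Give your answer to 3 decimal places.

Speed ratio: V_B/V_A = (z_B/z_A)^α = (75.3/46.0)^0.327 = (1.6370)^0.327 = 1.17487
Power-density ratio: P_B/P_A = (V_B/V_A)³ = (1.17487)³ = 1.62170

1.622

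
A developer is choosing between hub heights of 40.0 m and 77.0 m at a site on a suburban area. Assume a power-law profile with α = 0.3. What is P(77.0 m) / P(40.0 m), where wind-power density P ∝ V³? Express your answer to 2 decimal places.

Speed ratio: V_B/V_A = (z_B/z_A)^α = (77.0/40.0)^0.3 = (1.9250)^0.3 = 1.21711
Power-density ratio: P_B/P_A = (V_B/V_A)³ = (1.21711)³ = 1.80297

1.80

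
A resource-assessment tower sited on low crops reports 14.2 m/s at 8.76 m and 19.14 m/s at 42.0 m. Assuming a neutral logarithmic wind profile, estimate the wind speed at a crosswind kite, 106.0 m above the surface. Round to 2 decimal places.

Log law: V ∝ ln(z/z₀). From the pair, with r = V₁/V₂ = 0.74190,
ln z₀ = (ln z₁ − r·ln z₂)/(1 − r) = (2.1702 − 0.74190×3.7377)/0.25810 = -2.3355 → z₀ = 0.09676 m
V₃ = V₁ · ln(z₃/z₀)/ln(z₁/z₀) = 14.2 × 6.9989/4.5057 = 22.0576 m/s

22.06 m/s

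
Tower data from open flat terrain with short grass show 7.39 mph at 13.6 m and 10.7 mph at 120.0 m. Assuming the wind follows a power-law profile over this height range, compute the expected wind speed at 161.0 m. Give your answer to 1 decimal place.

11.2 mph

First find α: α = ln(V₂/V₁)/ln(z₂/z₁) = ln(10.7/7.39)/ln(120.0/13.6) = 0.37012/2.17742 = 0.1700
Extrapolate from 120.0 m to 161.0 m: V₃ = 10.7 × (161.0/120.0)^0.1700 = 10.7 × 1.0512 = 11.2481 mph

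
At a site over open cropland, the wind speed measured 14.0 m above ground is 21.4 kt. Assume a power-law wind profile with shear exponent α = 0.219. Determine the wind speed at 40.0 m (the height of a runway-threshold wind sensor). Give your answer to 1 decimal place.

Power-law profile: V₂ = V₁ · (z₂/z₁)^α
V₂ = 21.4 × (40.0/14.0)^0.219 = 21.4 × (2.8571)^0.219
    = 21.4 × 1.2585 = 26.9316 kt

26.9 kt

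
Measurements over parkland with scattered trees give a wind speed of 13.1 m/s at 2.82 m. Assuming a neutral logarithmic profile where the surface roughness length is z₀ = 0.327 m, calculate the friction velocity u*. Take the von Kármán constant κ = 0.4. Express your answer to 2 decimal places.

Log law: V(z) = (u*/κ) · ln(z/z₀) ⇒ u* = κ · V / ln(z/z₀)
u* = 0.4 × 13.1 / ln(2.82/0.327) = 0.4 × 13.1 / 2.1545
   = 5.2400 / 2.1545 = 2.4321 m/s

u* ≈ 2.43 m/s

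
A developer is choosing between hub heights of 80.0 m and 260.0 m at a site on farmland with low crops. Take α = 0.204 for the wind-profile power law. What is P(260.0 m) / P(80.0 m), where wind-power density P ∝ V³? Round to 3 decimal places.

2.057

Speed ratio: V_B/V_A = (z_B/z_A)^α = (260.0/80.0)^0.204 = (3.2500)^0.204 = 1.27182
Power-density ratio: P_B/P_A = (V_B/V_A)³ = (1.27182)³ = 2.05718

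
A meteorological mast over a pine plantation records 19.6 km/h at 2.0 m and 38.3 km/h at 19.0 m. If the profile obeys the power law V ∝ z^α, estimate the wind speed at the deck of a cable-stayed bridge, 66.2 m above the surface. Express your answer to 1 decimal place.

55.5 km/h

First find α: α = ln(V₂/V₁)/ln(z₂/z₁) = ln(38.3/19.6)/ln(19.0/2.0) = 0.66992/2.25129 = 0.2976
Extrapolate from 19.0 m to 66.2 m: V₃ = 38.3 × (66.2/19.0)^0.2976 = 38.3 × 1.4498 = 55.5282 km/h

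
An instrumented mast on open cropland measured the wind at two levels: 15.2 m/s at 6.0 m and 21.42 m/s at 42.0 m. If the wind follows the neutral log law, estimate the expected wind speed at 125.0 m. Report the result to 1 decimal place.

24.9 m/s

Log law: V ∝ ln(z/z₀). From the pair, with r = V₁/V₂ = 0.70962,
ln z₀ = (ln z₁ − r·ln z₂)/(1 − r) = (1.7918 − 0.70962×3.7377)/0.29038 = -2.9635 → z₀ = 0.05164 m
V₃ = V₁ · ln(z₃/z₀)/ln(z₁/z₀) = 15.2 × 7.7918/4.7553 = 24.9062 m/s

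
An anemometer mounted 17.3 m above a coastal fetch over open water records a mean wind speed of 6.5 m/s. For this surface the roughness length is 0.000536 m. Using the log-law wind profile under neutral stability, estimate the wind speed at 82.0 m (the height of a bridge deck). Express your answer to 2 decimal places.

7.47 m/s

Log law: V(z) ∝ ln(z/z₀), so V₂/V₁ = ln(z₂/z₀) / ln(z₁/z₀).
ln(82.0/0.000536) = 11.9381, ln(17.3/0.000536) = 10.3821
V₂ = 6.5 × 11.9381/10.3821 = 6.5 × 1.1499 = 7.4742 m/s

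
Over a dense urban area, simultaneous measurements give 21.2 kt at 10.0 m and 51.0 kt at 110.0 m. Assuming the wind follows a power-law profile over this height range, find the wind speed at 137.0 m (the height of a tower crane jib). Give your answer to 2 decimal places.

55.27 kt

First find α: α = ln(V₂/V₁)/ln(z₂/z₁) = ln(51.0/21.2)/ln(110.0/10.0) = 0.87782/2.39790 = 0.3661
Extrapolate from 110.0 m to 137.0 m: V₃ = 51.0 × (137.0/110.0)^0.3661 = 51.0 × 1.0837 = 55.2673 kt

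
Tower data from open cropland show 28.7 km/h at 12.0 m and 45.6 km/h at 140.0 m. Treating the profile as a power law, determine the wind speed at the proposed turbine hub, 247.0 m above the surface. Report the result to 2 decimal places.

First find α: α = ln(V₂/V₁)/ln(z₂/z₁) = ln(45.6/28.7)/ln(140.0/12.0) = 0.46301/2.45674 = 0.1885
Extrapolate from 140.0 m to 247.0 m: V₃ = 45.6 × (247.0/140.0)^0.1885 = 45.6 × 1.1129 = 50.7498 km/h

50.75 km/h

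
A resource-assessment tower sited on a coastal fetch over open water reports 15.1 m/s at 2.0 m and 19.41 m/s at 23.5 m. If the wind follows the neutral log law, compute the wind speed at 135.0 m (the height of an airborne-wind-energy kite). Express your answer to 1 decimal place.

Log law: V ∝ ln(z/z₀). From the pair, with r = V₁/V₂ = 0.77795,
ln z₀ = (ln z₁ − r·ln z₂)/(1 − r) = (0.6931 − 0.77795×3.1570)/0.22205 = -7.9389 → z₀ = 0.0003566 m
V₃ = V₁ · ln(z₃/z₀)/ln(z₁/z₀) = 15.1 × 12.8442/8.6321 = 22.4682 m/s

22.5 m/s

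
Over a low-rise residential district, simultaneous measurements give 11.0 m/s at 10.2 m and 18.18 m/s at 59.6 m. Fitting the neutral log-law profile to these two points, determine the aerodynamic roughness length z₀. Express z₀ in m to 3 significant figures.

z₀ ≈ 0.682 m

Log law: V(z) ∝ ln(z/z₀). With r = V₁/V₂ = 11.0/18.18 = 0.60506,
r · ln(z₂/z₀) = ln(z₁/z₀) ⇒ ln z₀ = (ln z₁ − r·ln z₂)/(1 − r)
ln z₀ = (2.32239 − 0.60506×4.08766) / 0.39494 = -0.3821
z₀ = exp(-0.3821) = 0.6825 m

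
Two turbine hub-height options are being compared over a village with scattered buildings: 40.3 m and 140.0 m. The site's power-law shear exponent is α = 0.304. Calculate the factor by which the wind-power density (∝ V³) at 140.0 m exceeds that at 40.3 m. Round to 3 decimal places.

3.113

Speed ratio: V_B/V_A = (z_B/z_A)^α = (140.0/40.3)^0.304 = (3.4739)^0.304 = 1.46019
Power-density ratio: P_B/P_A = (V_B/V_A)³ = (1.46019)³ = 3.11337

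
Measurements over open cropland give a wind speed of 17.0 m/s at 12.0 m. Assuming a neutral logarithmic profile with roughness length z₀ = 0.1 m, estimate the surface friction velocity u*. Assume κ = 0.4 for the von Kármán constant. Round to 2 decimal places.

u* ≈ 1.42 m/s

Log law: V(z) = (u*/κ) · ln(z/z₀) ⇒ u* = κ · V / ln(z/z₀)
u* = 0.4 × 17.0 / ln(12.0/0.1) = 0.4 × 17.0 / 4.7875
   = 6.8000 / 4.7875 = 1.4204 m/s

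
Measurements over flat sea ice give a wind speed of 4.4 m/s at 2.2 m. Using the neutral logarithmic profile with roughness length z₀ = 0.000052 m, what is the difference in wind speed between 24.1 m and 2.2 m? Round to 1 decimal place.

1.0 m/s

Log law: V₂ = V₁ · ln(z₂/z₀)/ln(z₁/z₀) = 4.4 × 13.0465/10.6527 = 5.3887 m/s
ΔV = 5.3887 − 4.4 = 0.9887 m/s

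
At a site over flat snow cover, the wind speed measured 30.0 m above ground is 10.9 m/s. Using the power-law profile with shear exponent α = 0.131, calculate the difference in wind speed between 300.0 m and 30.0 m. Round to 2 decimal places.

3.84 m/s

Power law: V₂ = V₁ · (z₂/z₁)^α = 10.9 × (10.0000)^0.131 = 14.7376 m/s
ΔV = 14.7376 − 10.9 = 3.8376 m/s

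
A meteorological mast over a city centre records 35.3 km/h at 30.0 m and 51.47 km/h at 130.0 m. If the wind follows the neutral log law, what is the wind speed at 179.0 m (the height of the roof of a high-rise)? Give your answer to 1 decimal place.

Log law: V ∝ ln(z/z₀). From the pair, with r = V₁/V₂ = 0.68584,
ln z₀ = (ln z₁ − r·ln z₂)/(1 − r) = (3.4012 − 0.68584×4.8675)/0.31416 = 0.2001 → z₀ = 1.222 m
V₃ = V₁ · ln(z₃/z₀)/ln(z₁/z₀) = 35.3 × 4.9873/3.2011 = 54.9972 km/h

55.0 km/h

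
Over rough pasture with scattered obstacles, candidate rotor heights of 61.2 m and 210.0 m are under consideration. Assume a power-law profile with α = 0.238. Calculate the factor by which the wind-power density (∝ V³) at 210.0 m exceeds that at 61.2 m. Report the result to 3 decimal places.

2.412

Speed ratio: V_B/V_A = (z_B/z_A)^α = (210.0/61.2)^0.238 = (3.4314)^0.238 = 1.34104
Power-density ratio: P_B/P_A = (V_B/V_A)³ = (1.34104)³ = 2.41170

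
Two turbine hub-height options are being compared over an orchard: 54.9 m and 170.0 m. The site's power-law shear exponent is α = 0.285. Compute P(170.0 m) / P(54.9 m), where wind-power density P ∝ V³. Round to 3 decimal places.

2.628

Speed ratio: V_B/V_A = (z_B/z_A)^α = (170.0/54.9)^0.285 = (3.0965)^0.285 = 1.38007
Power-density ratio: P_B/P_A = (V_B/V_A)³ = (1.38007)³ = 2.62845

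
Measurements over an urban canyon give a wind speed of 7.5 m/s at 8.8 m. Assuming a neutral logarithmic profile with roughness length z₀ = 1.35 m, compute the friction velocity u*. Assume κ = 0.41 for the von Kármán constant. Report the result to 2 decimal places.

Log law: V(z) = (u*/κ) · ln(z/z₀) ⇒ u* = κ · V / ln(z/z₀)
u* = 0.41 × 7.5 / ln(8.8/1.35) = 0.41 × 7.5 / 1.8746
   = 3.0750 / 1.8746 = 1.6403 m/s

u* ≈ 1.64 m/s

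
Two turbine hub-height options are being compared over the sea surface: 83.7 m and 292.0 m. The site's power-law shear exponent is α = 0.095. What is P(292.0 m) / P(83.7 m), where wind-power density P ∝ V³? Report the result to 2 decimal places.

Speed ratio: V_B/V_A = (z_B/z_A)^α = (292.0/83.7)^0.095 = (3.4886)^0.095 = 1.12604
Power-density ratio: P_B/P_A = (V_B/V_A)³ = (1.12604)³ = 1.42777

1.43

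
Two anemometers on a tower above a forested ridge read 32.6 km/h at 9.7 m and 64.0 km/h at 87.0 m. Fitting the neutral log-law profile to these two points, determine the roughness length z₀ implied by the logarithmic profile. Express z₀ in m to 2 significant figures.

Log law: V(z) ∝ ln(z/z₀). With r = V₁/V₂ = 32.6/64.0 = 0.50938,
r · ln(z₂/z₀) = ln(z₁/z₀) ⇒ ln z₀ = (ln z₁ − r·ln z₂)/(1 − r)
ln z₀ = (2.27213 − 0.50938×4.46591) / 0.49062 = -0.0055
z₀ = exp(-0.0055) = 0.9945 m

z₀ ≈ 0.99 m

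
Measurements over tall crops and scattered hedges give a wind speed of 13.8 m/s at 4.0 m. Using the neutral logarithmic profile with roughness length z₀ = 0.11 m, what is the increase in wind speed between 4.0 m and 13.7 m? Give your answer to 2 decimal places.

4.73 m/s

Log law: V₂ = V₁ · ln(z₂/z₀)/ln(z₁/z₀) = 13.8 × 4.8247/3.5936 = 18.5277 m/s
ΔV = 18.5277 − 13.8 = 4.7277 m/s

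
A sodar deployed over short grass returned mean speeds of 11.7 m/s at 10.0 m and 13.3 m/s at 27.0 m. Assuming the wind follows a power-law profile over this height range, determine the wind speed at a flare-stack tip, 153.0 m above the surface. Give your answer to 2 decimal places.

First find α: α = ln(V₂/V₁)/ln(z₂/z₁) = ln(13.3/11.7)/ln(27.0/10.0) = 0.12818/0.99325 = 0.1290
Extrapolate from 27.0 m to 153.0 m: V₃ = 13.3 × (153.0/27.0)^0.1290 = 13.3 × 1.2509 = 16.6366 m/s

16.64 m/s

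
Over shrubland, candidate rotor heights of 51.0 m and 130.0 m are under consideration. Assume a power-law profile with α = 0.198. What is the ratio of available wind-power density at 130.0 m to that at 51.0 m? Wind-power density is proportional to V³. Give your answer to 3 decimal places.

1.743

Speed ratio: V_B/V_A = (z_B/z_A)^α = (130.0/51.0)^0.198 = (2.5490)^0.198 = 1.20354
Power-density ratio: P_B/P_A = (V_B/V_A)³ = (1.20354)³ = 1.74335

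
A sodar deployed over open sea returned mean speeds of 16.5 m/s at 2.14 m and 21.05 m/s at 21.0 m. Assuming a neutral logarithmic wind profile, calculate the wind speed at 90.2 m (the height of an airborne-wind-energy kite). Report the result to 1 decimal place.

Log law: V ∝ ln(z/z₀). From the pair, with r = V₁/V₂ = 0.78385,
ln z₀ = (ln z₁ − r·ln z₂)/(1 − r) = (0.7608 − 0.78385×3.0445)/0.21615 = -7.5208 → z₀ = 0.0005417 m
V₃ = V₁ · ln(z₃/z₀)/ln(z₁/z₀) = 16.5 × 12.0228/8.2816 = 23.9539 m/s

24.0 m/s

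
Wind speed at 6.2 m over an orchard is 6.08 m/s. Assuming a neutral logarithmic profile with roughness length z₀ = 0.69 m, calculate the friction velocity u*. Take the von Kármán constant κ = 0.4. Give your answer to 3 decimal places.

u* ≈ 1.108 m/s

Log law: V(z) = (u*/κ) · ln(z/z₀) ⇒ u* = κ · V / ln(z/z₀)
u* = 0.4 × 6.08 / ln(6.2/0.69) = 0.4 × 6.08 / 2.1956
   = 2.4320 / 2.1956 = 1.1077 m/s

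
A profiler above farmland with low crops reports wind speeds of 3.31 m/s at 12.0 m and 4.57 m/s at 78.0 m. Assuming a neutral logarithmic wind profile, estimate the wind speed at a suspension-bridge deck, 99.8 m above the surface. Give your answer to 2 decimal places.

Log law: V ∝ ln(z/z₀). From the pair, with r = V₁/V₂ = 0.72429,
ln z₀ = (ln z₁ − r·ln z₂)/(1 − r) = (2.4849 − 0.72429×4.3567)/0.27571 = -2.4323 → z₀ = 0.08784 m
V₃ = V₁ · ln(z₃/z₀)/ln(z₁/z₀) = 3.31 × 7.0355/4.9172 = 4.7359 m/s

4.74 m/s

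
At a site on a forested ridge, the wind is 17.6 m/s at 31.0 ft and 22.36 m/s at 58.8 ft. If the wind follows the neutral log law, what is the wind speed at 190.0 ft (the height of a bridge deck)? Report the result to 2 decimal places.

Log law: V ∝ ln(z/z₀). From the pair, with r = V₁/V₂ = 0.78712,
ln z₀ = (ln z₁ − r·ln z₂)/(1 − r) = (3.4340 − 0.78712×4.0741)/0.21288 = 1.0670 → z₀ = 2.907 ft
V₃ = V₁ · ln(z₃/z₀)/ln(z₁/z₀) = 17.6 × 4.1800/2.3670 = 31.0812 m/s

31.08 m/s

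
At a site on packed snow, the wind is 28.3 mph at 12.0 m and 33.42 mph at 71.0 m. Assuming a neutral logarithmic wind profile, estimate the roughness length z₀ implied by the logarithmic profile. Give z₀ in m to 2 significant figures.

z₀ ≈ 0.00065 m

Log law: V(z) ∝ ln(z/z₀). With r = V₁/V₂ = 28.3/33.42 = 0.84680,
r · ln(z₂/z₀) = ln(z₁/z₀) ⇒ ln z₀ = (ln z₁ − r·ln z₂)/(1 − r)
ln z₀ = (2.48491 − 0.84680×4.26268) / 0.15320 = -7.3415
z₀ = exp(-7.3415) = 0.0006481 m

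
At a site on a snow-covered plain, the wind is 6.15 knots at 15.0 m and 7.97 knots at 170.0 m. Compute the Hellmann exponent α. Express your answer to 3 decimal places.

α ≈ 0.107

Power law: V₂/V₁ = (z₂/z₁)^α ⇒ α = ln(V₂/V₁) / ln(z₂/z₁)
α = ln(7.97/6.15) / ln(170.0/15.0) = ln(1.2959) / ln(11.3333)
  = 0.25923 / 2.42775 = 0.10678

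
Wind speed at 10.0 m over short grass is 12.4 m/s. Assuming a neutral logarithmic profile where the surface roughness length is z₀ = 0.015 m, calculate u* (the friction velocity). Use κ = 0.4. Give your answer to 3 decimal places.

u* ≈ 0.763 m/s

Log law: V(z) = (u*/κ) · ln(z/z₀) ⇒ u* = κ · V / ln(z/z₀)
u* = 0.4 × 12.4 / ln(10.0/0.015) = 0.4 × 12.4 / 6.5023
   = 4.9600 / 6.5023 = 0.7628 m/s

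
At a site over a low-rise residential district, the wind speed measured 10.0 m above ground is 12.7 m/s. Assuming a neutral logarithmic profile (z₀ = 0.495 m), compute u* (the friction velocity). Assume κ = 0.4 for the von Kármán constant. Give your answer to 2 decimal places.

Log law: V(z) = (u*/κ) · ln(z/z₀) ⇒ u* = κ · V / ln(z/z₀)
u* = 0.4 × 12.7 / ln(10.0/0.495) = 0.4 × 12.7 / 3.0058
   = 5.0800 / 3.0058 = 1.6901 m/s

u* ≈ 1.69 m/s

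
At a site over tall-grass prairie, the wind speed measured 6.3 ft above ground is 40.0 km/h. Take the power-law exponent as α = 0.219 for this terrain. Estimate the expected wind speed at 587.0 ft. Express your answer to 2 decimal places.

Power-law profile: V₂ = V₁ · (z₂/z₁)^α
V₂ = 40.0 × (587.0/6.3)^0.219 = 40.0 × (93.1746)^0.219
    = 40.0 × 2.6995 = 107.9782 km/h

107.98 km/h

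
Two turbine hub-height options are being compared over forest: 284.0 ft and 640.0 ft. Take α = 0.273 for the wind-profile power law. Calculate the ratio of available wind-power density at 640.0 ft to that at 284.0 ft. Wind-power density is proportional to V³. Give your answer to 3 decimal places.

Speed ratio: V_B/V_A = (z_B/z_A)^α = (640.0/284.0)^0.273 = (2.2535)^0.273 = 1.24834
Power-density ratio: P_B/P_A = (V_B/V_A)³ = (1.24834)³ = 1.94533

1.945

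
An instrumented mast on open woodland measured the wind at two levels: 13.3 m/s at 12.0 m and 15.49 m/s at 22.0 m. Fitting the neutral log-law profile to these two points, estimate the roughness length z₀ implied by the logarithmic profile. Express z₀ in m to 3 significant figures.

z₀ ≈ 0.302 m

Log law: V(z) ∝ ln(z/z₀). With r = V₁/V₂ = 13.3/15.49 = 0.85862,
r · ln(z₂/z₀) = ln(z₁/z₀) ⇒ ln z₀ = (ln z₁ − r·ln z₂)/(1 − r)
ln z₀ = (2.48491 − 0.85862×3.09104) / 0.14138 = -1.1962
z₀ = exp(-1.1962) = 0.3023 m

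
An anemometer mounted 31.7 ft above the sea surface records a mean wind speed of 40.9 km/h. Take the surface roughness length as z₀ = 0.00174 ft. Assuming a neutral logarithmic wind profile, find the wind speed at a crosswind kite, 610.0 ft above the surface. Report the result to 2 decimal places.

Log law: V(z) ∝ ln(z/z₀), so V₂/V₁ = ln(z₂/z₀) / ln(z₁/z₀).
ln(610.0/0.00174) = 12.7673, ln(31.7/0.00174) = 9.8102
V₂ = 40.9 × 12.7673/9.8102 = 40.9 × 1.3014 = 53.2287 km/h

53.23 km/h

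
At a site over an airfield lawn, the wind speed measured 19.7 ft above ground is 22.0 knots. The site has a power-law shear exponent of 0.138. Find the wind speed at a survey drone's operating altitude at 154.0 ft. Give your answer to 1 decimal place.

29.2 knots

Power-law profile: V₂ = V₁ · (z₂/z₁)^α
V₂ = 22.0 × (154.0/19.7)^0.138 = 22.0 × (7.8173)^0.138
    = 22.0 × 1.3281 = 29.2189 knots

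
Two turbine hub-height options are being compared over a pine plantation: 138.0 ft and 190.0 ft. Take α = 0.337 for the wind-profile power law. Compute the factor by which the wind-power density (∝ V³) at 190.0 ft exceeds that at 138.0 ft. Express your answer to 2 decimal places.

Speed ratio: V_B/V_A = (z_B/z_A)^α = (190.0/138.0)^0.337 = (1.3768)^0.337 = 1.11378
Power-density ratio: P_B/P_A = (V_B/V_A)³ = (1.11378)³ = 1.38166

1.38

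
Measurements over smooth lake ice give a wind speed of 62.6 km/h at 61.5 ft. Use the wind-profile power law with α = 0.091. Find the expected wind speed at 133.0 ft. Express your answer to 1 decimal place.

67.2 km/h

Power-law profile: V₂ = V₁ · (z₂/z₁)^α
V₂ = 62.6 × (133.0/61.5)^0.091 = 62.6 × (2.1626)^0.091
    = 62.6 × 1.0727 = 67.1517 km/h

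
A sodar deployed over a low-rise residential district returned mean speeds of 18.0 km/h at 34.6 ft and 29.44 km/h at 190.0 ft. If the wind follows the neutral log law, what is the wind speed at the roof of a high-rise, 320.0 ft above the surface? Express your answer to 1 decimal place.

32.9 km/h

Log law: V ∝ ln(z/z₀). From the pair, with r = V₁/V₂ = 0.61141,
ln z₀ = (ln z₁ − r·ln z₂)/(1 − r) = (3.5439 − 0.61141×5.2470)/0.38859 = 0.8640 → z₀ = 2.373 ft
V₃ = V₁ · ln(z₃/z₀)/ln(z₁/z₀) = 18.0 × 4.9043/2.6798 = 32.9415 km/h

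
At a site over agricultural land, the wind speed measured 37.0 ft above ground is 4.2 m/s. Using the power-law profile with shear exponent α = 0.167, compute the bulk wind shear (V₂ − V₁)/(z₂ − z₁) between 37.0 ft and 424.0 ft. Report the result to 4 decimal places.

Power law: V₂ = V₁ · (z₂/z₁)^α = 4.2 × (11.4595)^0.167 = 6.3115 m/s
ΔV/Δz = (6.3115 − 4.2)/(424.0 − 37.0) = 2.1115/387.0000 = 0.00546 m/s/ft

0.0055 m/s/ft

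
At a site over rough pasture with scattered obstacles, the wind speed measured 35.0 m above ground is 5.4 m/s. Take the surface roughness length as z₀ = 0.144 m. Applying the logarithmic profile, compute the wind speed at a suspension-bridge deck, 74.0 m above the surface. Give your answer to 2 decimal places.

6.14 m/s

Log law: V(z) ∝ ln(z/z₀), so V₂/V₁ = ln(z₂/z₀) / ln(z₁/z₀).
ln(74.0/0.144) = 6.2420, ln(35.0/0.144) = 5.4933
V₂ = 5.4 × 6.2420/5.4933 = 5.4 × 1.1363 = 6.1360 m/s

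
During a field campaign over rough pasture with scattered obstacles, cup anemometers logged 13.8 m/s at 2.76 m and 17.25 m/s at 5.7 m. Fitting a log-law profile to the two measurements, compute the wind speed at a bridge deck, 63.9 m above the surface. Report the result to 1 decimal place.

28.7 m/s

Log law: V ∝ ln(z/z₀). From the pair, with r = V₁/V₂ = 0.80000,
ln z₀ = (ln z₁ − r·ln z₂)/(1 − r) = (1.0152 − 0.80000×1.7405)/0.20000 = -1.8857 → z₀ = 0.1517 m
V₃ = V₁ · ln(z₃/z₀)/ln(z₁/z₀) = 13.8 × 6.0430/2.9009 = 28.7472 m/s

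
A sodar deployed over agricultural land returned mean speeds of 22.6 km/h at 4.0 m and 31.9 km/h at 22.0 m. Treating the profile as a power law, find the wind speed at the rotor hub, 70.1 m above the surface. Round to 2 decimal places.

40.32 km/h

First find α: α = ln(V₂/V₁)/ln(z₂/z₁) = ln(31.9/22.6)/ln(22.0/4.0) = 0.34466/1.70475 = 0.2022
Extrapolate from 22.0 m to 70.1 m: V₃ = 31.9 × (70.1/22.0)^0.2022 = 31.9 × 1.2640 = 40.3222 km/h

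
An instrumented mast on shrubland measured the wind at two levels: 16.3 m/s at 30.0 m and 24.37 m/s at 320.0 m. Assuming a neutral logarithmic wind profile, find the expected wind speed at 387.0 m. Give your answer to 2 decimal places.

Log law: V ∝ ln(z/z₀). From the pair, with r = V₁/V₂ = 0.66886,
ln z₀ = (ln z₁ − r·ln z₂)/(1 − r) = (3.4012 − 0.66886×5.7683)/0.33114 = -1.3800 → z₀ = 0.2516 m
V₃ = V₁ · ln(z₃/z₀)/ln(z₁/z₀) = 16.3 × 7.3384/4.7812 = 25.0181 m/s

25.02 m/s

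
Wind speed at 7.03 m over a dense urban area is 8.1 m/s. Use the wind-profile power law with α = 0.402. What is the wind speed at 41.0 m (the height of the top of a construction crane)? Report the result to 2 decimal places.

16.46 m/s

Power-law profile: V₂ = V₁ · (z₂/z₁)^α
V₂ = 8.1 × (41.0/7.03)^0.402 = 8.1 × (5.8321)^0.402
    = 8.1 × 2.0317 = 16.4569 m/s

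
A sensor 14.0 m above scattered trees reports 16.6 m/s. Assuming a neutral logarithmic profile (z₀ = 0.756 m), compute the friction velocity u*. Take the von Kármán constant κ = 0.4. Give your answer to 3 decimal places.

u* ≈ 2.275 m/s

Log law: V(z) = (u*/κ) · ln(z/z₀) ⇒ u* = κ · V / ln(z/z₀)
u* = 0.4 × 16.6 / ln(14.0/0.756) = 0.4 × 16.6 / 2.9188
   = 6.6400 / 2.9188 = 2.2749 m/s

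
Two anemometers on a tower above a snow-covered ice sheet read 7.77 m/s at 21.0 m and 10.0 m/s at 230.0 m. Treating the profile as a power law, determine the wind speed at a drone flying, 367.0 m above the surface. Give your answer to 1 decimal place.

10.5 m/s

First find α: α = ln(V₂/V₁)/ln(z₂/z₁) = ln(10.0/7.77)/ln(230.0/21.0) = 0.25231/2.39356 = 0.1054
Extrapolate from 230.0 m to 367.0 m: V₃ = 10.0 × (367.0/230.0)^0.1054 = 10.0 × 1.0505 = 10.5049 m/s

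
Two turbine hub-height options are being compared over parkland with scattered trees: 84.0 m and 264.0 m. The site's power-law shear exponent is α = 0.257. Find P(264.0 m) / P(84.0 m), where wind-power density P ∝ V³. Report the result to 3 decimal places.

Speed ratio: V_B/V_A = (z_B/z_A)^α = (264.0/84.0)^0.257 = (3.1429)^0.257 = 1.34219
Power-density ratio: P_B/P_A = (V_B/V_A)³ = (1.34219)³ = 2.41789

2.418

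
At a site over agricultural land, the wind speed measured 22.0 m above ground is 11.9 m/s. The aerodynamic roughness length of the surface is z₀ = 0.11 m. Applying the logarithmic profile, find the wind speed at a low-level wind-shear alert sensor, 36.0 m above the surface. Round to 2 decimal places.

Log law: V(z) ∝ ln(z/z₀), so V₂/V₁ = ln(z₂/z₀) / ln(z₁/z₀).
ln(36.0/0.11) = 5.7908, ln(22.0/0.11) = 5.2983
V₂ = 11.9 × 5.7908/5.2983 = 11.9 × 1.0929 = 13.0061 m/s

13.01 m/s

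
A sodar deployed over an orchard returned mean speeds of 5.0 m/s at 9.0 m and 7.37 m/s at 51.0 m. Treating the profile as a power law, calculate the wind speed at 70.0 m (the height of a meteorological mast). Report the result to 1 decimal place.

First find α: α = ln(V₂/V₁)/ln(z₂/z₁) = ln(7.37/5.0)/ln(51.0/9.0) = 0.38798/1.73460 = 0.2237
Extrapolate from 51.0 m to 70.0 m: V₃ = 7.37 × (70.0/51.0)^0.2237 = 7.37 × 1.0734 = 7.9109 m/s

7.9 m/s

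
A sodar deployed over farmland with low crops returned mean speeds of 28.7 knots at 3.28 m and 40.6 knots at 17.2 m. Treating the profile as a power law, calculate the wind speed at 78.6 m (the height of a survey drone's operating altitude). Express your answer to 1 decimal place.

55.8 knots

First find α: α = ln(V₂/V₁)/ln(z₂/z₁) = ln(40.6/28.7)/ln(17.2/3.28) = 0.34687/1.65707 = 0.2093
Extrapolate from 17.2 m to 78.6 m: V₃ = 40.6 × (78.6/17.2)^0.2093 = 40.6 × 1.3745 = 55.8034 knots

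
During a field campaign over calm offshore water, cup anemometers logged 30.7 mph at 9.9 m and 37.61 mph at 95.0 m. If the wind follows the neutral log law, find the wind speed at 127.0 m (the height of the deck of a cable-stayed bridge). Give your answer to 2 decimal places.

38.50 mph

Log law: V ∝ ln(z/z₀). From the pair, with r = V₁/V₂ = 0.81627,
ln z₀ = (ln z₁ − r·ln z₂)/(1 − r) = (2.2925 − 0.81627×4.5539)/0.18373 = -7.7542 → z₀ = 0.0004289 m
V₃ = V₁ · ln(z₃/z₀)/ln(z₁/z₀) = 30.7 × 12.5984/10.0468 = 38.4971 mph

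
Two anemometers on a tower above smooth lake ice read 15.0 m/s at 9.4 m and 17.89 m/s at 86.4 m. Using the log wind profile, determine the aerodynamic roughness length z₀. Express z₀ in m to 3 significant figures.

z₀ ≈ 0.0000939 m

Log law: V(z) ∝ ln(z/z₀). With r = V₁/V₂ = 15.0/17.89 = 0.83846,
r · ln(z₂/z₀) = ln(z₁/z₀) ⇒ ln z₀ = (ln z₁ − r·ln z₂)/(1 − r)
ln z₀ = (2.24071 − 0.83846×4.45899) / 0.16154 = -9.2728
z₀ = exp(-9.2728) = 0.00009394 m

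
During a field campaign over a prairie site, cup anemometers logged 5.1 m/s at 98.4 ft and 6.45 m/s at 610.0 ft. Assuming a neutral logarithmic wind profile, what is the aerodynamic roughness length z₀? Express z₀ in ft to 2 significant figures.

Log law: V(z) ∝ ln(z/z₀). With r = V₁/V₂ = 5.1/6.45 = 0.79070,
r · ln(z₂/z₀) = ln(z₁/z₀) ⇒ ln z₀ = (ln z₁ − r·ln z₂)/(1 − r)
ln z₀ = (4.58904 − 0.79070×6.41346) / 0.20930 = -2.3032
z₀ = exp(-2.3032) = 0.09994 ft

z₀ ≈ 0.100 ft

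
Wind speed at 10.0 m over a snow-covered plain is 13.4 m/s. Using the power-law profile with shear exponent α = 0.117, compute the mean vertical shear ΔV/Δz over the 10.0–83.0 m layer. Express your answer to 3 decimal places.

Power law: V₂ = V₁ · (z₂/z₁)^α = 13.4 × (8.3000)^0.117 = 17.1647 m/s
ΔV/Δz = (17.1647 − 13.4)/(83.0 − 10.0) = 3.7647/73.0000 = 0.05157 m/s/m

0.052 m/s/m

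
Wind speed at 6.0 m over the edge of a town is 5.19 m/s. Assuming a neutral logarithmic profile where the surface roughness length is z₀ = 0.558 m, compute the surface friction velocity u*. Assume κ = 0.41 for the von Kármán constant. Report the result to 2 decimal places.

Log law: V(z) = (u*/κ) · ln(z/z₀) ⇒ u* = κ · V / ln(z/z₀)
u* = 0.41 × 5.19 / ln(6.0/0.558) = 0.41 × 5.19 / 2.3752
   = 2.1279 / 2.3752 = 0.8959 m/s

u* ≈ 0.90 m/s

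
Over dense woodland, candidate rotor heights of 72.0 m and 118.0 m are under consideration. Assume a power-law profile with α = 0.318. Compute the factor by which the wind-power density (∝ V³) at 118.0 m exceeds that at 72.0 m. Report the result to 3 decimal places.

1.602

Speed ratio: V_B/V_A = (z_B/z_A)^α = (118.0/72.0)^0.318 = (1.6389)^0.318 = 1.17011
Power-density ratio: P_B/P_A = (V_B/V_A)³ = (1.17011)³ = 1.60207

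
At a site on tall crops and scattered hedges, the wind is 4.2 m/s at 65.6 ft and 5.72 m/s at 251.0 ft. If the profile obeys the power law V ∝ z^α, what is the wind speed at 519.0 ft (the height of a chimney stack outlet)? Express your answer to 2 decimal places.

6.76 m/s

First find α: α = ln(V₂/V₁)/ln(z₂/z₁) = ln(5.72/4.2)/ln(251.0/65.6) = 0.30888/1.34188 = 0.2302
Extrapolate from 251.0 ft to 519.0 ft: V₃ = 5.72 × (519.0/251.0)^0.2302 = 5.72 × 1.1820 = 6.7611 m/s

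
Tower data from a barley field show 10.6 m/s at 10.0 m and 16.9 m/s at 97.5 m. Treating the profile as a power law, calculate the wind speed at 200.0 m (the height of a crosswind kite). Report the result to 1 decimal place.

First find α: α = ln(V₂/V₁)/ln(z₂/z₁) = ln(16.9/10.6)/ln(97.5/10.0) = 0.46646/2.27727 = 0.2048
Extrapolate from 97.5 m to 200.0 m: V₃ = 16.9 × (200.0/97.5)^0.2048 = 16.9 × 1.1585 = 19.5794 m/s

19.6 m/s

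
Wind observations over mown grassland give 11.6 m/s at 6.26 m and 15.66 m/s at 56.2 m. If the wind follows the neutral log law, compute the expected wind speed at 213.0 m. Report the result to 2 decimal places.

Log law: V ∝ ln(z/z₀). From the pair, with r = V₁/V₂ = 0.74074,
ln z₀ = (ln z₁ − r·ln z₂)/(1 − r) = (1.8342 − 0.74074×4.0289)/0.25926 = -4.4365 → z₀ = 0.01184 m
V₃ = V₁ · ln(z₃/z₀)/ln(z₁/z₀) = 11.6 × 9.7978/6.2707 = 18.1247 m/s

18.12 m/s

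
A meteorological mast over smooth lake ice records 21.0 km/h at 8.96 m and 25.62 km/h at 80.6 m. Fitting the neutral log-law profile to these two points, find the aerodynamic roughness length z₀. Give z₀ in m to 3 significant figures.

Log law: V(z) ∝ ln(z/z₀). With r = V₁/V₂ = 21.0/25.62 = 0.81967,
r · ln(z₂/z₀) = ln(z₁/z₀) ⇒ ln z₀ = (ln z₁ − r·ln z₂)/(1 − r)
ln z₀ = (2.19277 − 0.81967×4.38950) / 0.18033 = -7.7924
z₀ = exp(-7.7924) = 0.0004129 m

z₀ ≈ 0.000413 m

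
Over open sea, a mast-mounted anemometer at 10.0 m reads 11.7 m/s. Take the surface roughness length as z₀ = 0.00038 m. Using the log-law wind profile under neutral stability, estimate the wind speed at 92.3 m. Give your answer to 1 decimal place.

14.3 m/s

Log law: V(z) ∝ ln(z/z₀), so V₂/V₁ = ln(z₂/z₀) / ln(z₁/z₀).
ln(92.3/0.00038) = 12.4004, ln(10.0/0.00038) = 10.1779
V₂ = 11.7 × 12.4004/10.1779 = 11.7 × 1.2184 = 14.2548 m/s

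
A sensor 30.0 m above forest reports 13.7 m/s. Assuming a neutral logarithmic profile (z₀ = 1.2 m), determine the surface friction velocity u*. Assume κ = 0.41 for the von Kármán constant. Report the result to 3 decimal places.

u* ≈ 1.745 m/s

Log law: V(z) = (u*/κ) · ln(z/z₀) ⇒ u* = κ · V / ln(z/z₀)
u* = 0.41 × 13.7 / ln(30.0/1.2) = 0.41 × 13.7 / 3.2189
   = 5.6170 / 3.2189 = 1.7450 m/s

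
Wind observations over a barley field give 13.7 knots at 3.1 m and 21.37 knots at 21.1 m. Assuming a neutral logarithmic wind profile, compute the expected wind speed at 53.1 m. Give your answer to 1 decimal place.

25.1 knots

Log law: V ∝ ln(z/z₀). From the pair, with r = V₁/V₂ = 0.64109,
ln z₀ = (ln z₁ − r·ln z₂)/(1 − r) = (1.1314 − 0.64109×3.0493)/0.35891 = -2.2943 → z₀ = 0.1008 m
V₃ = V₁ · ln(z₃/z₀)/ln(z₁/z₀) = 13.7 × 6.2664/3.4257 = 25.0609 knots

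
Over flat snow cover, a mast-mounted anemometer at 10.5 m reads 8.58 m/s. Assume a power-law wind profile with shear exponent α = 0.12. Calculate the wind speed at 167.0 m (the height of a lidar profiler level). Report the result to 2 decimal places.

11.96 m/s

Power-law profile: V₂ = V₁ · (z₂/z₁)^α
V₂ = 8.58 × (167.0/10.5)^0.12 = 8.58 × (15.9048)^0.12
    = 8.58 × 1.3937 = 11.9583 m/s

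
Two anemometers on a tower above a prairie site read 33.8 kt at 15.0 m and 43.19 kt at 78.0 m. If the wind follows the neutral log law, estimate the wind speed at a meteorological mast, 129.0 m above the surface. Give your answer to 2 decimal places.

46.06 kt

Log law: V ∝ ln(z/z₀). From the pair, with r = V₁/V₂ = 0.78259,
ln z₀ = (ln z₁ − r·ln z₂)/(1 − r) = (2.7081 − 0.78259×4.3567)/0.21741 = -3.2264 → z₀ = 0.03970 m
V₃ = V₁ · ln(z₃/z₀)/ln(z₁/z₀) = 33.8 × 8.0862/5.9345 = 46.0554 kt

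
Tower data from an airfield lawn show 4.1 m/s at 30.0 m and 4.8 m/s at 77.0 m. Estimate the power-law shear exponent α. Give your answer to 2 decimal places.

α ≈ 0.17

Power law: V₂/V₁ = (z₂/z₁)^α ⇒ α = ln(V₂/V₁) / ln(z₂/z₁)
α = ln(4.8/4.1) / ln(77.0/30.0) = ln(1.1707) / ln(2.5667)
  = 0.15763 / 0.94261 = 0.16723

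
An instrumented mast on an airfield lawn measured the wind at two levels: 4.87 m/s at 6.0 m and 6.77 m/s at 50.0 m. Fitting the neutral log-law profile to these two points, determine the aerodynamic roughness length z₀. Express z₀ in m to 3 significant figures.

z₀ ≈ 0.0262 m

Log law: V(z) ∝ ln(z/z₀). With r = V₁/V₂ = 4.87/6.77 = 0.71935,
r · ln(z₂/z₀) = ln(z₁/z₀) ⇒ ln z₀ = (ln z₁ − r·ln z₂)/(1 − r)
ln z₀ = (1.79176 − 0.71935×3.91202) / 0.28065 = -3.6428
z₀ = exp(-3.6428) = 0.02618 m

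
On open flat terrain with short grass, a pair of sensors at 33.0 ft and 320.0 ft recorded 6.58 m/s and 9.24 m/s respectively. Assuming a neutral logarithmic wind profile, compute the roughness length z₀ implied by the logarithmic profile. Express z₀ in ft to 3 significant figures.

z₀ ≈ 0.120 ft

Log law: V(z) ∝ ln(z/z₀). With r = V₁/V₂ = 6.58/9.24 = 0.71212,
r · ln(z₂/z₀) = ln(z₁/z₀) ⇒ ln z₀ = (ln z₁ − r·ln z₂)/(1 − r)
ln z₀ = (3.49651 − 0.71212×5.76832) / 0.28788 = -2.1232
z₀ = exp(-2.1232) = 0.1196 ft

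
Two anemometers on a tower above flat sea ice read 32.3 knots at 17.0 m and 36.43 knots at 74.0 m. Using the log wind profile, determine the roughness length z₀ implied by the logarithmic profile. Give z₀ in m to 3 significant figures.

z₀ ≈ 0.000172 m

Log law: V(z) ∝ ln(z/z₀). With r = V₁/V₂ = 32.3/36.43 = 0.88663,
r · ln(z₂/z₀) = ln(z₁/z₀) ⇒ ln z₀ = (ln z₁ − r·ln z₂)/(1 − r)
ln z₀ = (2.83321 − 0.88663×4.30407) / 0.11337 = -8.6701
z₀ = exp(-8.6701) = 0.0001716 m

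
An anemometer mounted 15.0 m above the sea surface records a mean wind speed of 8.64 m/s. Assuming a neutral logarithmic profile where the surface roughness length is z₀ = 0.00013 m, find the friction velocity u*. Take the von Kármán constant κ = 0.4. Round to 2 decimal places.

Log law: V(z) = (u*/κ) · ln(z/z₀) ⇒ u* = κ · V / ln(z/z₀)
u* = 0.4 × 8.64 / ln(15.0/0.00013) = 0.4 × 8.64 / 11.6560
   = 3.4560 / 11.6560 = 0.2965 m/s

u* ≈ 0.30 m/s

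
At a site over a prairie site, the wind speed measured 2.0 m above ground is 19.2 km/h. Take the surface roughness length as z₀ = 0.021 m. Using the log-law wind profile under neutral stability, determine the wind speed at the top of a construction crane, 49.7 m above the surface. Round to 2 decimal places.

32.74 km/h

Log law: V(z) ∝ ln(z/z₀), so V₂/V₁ = ln(z₂/z₀) / ln(z₁/z₀).
ln(49.7/0.021) = 7.7692, ln(2.0/0.021) = 4.5564
V₂ = 19.2 × 7.7692/4.5564 = 19.2 × 1.7051 = 32.7386 km/h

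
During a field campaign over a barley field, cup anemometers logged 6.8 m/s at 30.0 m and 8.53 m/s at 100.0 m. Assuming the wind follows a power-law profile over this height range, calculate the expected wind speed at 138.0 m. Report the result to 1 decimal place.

First find α: α = ln(V₂/V₁)/ln(z₂/z₁) = ln(8.53/6.8)/ln(100.0/30.0) = 0.22667/1.20397 = 0.1883
Extrapolate from 100.0 m to 138.0 m: V₃ = 8.53 × (138.0/100.0)^0.1883 = 8.53 × 1.0625 = 9.0632 m/s

9.1 m/s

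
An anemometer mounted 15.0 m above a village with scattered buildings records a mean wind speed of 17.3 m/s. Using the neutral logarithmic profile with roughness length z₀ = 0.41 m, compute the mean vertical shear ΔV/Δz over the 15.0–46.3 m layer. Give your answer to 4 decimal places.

Log law: V₂ = V₁ · ln(z₂/z₀)/ln(z₁/z₀) = 17.3 × 4.7267/3.5996 = 22.7168 m/s
ΔV/Δz = (22.7168 − 17.3)/(46.3 − 15.0) = 5.4168/31.3000 = 0.17306 m/s/m

0.1731 m/s/m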